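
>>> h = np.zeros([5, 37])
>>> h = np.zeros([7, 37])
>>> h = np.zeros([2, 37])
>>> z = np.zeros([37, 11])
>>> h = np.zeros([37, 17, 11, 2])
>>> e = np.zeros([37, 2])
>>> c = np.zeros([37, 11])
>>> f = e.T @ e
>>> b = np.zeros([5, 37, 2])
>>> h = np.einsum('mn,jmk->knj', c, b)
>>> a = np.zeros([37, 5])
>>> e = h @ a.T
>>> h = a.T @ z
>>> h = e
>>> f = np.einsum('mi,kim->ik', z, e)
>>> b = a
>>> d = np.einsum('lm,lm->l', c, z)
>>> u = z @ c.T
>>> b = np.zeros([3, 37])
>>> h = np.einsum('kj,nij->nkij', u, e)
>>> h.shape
(2, 37, 11, 37)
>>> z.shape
(37, 11)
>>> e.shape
(2, 11, 37)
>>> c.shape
(37, 11)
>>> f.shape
(11, 2)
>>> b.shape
(3, 37)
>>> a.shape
(37, 5)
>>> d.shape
(37,)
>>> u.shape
(37, 37)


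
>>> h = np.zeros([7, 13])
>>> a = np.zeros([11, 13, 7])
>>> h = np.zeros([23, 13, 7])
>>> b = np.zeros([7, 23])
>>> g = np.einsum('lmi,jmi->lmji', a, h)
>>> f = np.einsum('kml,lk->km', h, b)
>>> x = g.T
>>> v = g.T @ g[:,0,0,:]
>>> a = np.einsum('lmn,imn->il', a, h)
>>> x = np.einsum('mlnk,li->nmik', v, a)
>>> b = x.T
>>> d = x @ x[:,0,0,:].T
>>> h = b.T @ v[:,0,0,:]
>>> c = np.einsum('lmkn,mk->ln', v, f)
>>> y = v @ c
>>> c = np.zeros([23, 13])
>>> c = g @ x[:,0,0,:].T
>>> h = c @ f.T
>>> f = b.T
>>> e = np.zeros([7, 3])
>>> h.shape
(11, 13, 23, 23)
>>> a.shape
(23, 11)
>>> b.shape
(7, 11, 7, 13)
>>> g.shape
(11, 13, 23, 7)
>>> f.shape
(13, 7, 11, 7)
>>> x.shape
(13, 7, 11, 7)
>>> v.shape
(7, 23, 13, 7)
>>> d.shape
(13, 7, 11, 13)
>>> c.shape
(11, 13, 23, 13)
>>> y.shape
(7, 23, 13, 7)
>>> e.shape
(7, 3)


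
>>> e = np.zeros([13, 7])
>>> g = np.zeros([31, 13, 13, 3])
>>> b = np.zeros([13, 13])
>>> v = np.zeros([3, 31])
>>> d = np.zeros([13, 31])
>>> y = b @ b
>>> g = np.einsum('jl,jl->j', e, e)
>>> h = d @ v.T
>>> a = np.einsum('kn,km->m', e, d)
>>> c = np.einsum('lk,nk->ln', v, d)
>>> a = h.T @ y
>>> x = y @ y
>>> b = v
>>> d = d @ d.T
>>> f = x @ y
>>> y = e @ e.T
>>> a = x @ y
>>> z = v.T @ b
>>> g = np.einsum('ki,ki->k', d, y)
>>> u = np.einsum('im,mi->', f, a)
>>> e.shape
(13, 7)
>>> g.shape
(13,)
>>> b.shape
(3, 31)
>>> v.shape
(3, 31)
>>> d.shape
(13, 13)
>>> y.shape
(13, 13)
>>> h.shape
(13, 3)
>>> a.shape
(13, 13)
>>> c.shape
(3, 13)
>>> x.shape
(13, 13)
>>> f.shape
(13, 13)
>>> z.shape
(31, 31)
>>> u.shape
()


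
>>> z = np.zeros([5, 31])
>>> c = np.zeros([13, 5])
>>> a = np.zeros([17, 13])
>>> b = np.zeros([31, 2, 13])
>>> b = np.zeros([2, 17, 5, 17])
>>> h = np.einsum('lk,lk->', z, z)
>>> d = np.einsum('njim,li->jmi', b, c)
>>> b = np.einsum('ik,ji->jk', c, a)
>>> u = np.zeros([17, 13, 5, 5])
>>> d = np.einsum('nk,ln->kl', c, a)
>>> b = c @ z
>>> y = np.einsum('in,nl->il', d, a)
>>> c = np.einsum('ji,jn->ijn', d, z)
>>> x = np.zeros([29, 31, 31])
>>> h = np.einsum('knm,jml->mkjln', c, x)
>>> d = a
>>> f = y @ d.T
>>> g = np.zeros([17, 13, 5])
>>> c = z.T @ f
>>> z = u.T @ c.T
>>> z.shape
(5, 5, 13, 31)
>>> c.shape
(31, 17)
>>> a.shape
(17, 13)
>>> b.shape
(13, 31)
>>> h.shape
(31, 17, 29, 31, 5)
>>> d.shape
(17, 13)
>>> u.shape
(17, 13, 5, 5)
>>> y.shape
(5, 13)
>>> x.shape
(29, 31, 31)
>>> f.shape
(5, 17)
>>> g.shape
(17, 13, 5)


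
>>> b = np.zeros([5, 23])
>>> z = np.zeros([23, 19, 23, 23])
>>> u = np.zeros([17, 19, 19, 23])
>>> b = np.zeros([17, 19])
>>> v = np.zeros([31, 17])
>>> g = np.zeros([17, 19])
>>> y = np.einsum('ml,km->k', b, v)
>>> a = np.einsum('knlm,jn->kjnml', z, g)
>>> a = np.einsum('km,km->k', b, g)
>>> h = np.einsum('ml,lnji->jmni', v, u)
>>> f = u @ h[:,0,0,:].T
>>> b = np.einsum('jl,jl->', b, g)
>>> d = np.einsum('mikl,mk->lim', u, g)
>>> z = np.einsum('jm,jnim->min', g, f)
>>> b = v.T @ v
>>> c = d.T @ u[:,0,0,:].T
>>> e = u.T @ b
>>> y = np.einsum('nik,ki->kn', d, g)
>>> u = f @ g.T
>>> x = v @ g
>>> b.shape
(17, 17)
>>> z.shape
(19, 19, 19)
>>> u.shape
(17, 19, 19, 17)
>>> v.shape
(31, 17)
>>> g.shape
(17, 19)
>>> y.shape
(17, 23)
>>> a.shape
(17,)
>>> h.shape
(19, 31, 19, 23)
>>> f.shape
(17, 19, 19, 19)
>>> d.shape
(23, 19, 17)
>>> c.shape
(17, 19, 17)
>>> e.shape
(23, 19, 19, 17)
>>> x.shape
(31, 19)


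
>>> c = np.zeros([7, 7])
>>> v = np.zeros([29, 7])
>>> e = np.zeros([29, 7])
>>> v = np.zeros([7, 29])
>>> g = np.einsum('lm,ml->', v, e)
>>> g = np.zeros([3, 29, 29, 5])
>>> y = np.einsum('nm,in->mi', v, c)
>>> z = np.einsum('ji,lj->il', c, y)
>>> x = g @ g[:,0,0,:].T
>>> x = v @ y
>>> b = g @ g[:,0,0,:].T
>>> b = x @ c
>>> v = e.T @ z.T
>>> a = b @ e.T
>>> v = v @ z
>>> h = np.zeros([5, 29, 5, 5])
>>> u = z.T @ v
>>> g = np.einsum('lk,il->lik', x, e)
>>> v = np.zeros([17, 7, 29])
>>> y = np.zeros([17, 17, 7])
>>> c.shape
(7, 7)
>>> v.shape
(17, 7, 29)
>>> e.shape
(29, 7)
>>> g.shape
(7, 29, 7)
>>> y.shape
(17, 17, 7)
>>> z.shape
(7, 29)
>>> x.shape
(7, 7)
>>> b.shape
(7, 7)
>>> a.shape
(7, 29)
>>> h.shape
(5, 29, 5, 5)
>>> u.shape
(29, 29)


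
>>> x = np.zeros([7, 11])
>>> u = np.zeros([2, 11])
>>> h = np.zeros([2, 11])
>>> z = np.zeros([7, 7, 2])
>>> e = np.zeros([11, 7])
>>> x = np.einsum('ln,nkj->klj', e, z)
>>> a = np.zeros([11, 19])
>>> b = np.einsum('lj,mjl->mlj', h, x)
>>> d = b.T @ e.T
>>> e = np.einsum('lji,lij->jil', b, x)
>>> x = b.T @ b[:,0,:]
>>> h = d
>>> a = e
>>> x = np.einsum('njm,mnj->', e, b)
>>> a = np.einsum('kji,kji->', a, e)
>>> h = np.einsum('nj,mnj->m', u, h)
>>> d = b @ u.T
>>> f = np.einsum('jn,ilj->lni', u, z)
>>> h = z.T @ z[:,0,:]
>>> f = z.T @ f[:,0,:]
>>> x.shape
()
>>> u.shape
(2, 11)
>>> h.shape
(2, 7, 2)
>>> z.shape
(7, 7, 2)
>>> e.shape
(2, 11, 7)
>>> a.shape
()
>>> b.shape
(7, 2, 11)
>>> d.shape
(7, 2, 2)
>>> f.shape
(2, 7, 7)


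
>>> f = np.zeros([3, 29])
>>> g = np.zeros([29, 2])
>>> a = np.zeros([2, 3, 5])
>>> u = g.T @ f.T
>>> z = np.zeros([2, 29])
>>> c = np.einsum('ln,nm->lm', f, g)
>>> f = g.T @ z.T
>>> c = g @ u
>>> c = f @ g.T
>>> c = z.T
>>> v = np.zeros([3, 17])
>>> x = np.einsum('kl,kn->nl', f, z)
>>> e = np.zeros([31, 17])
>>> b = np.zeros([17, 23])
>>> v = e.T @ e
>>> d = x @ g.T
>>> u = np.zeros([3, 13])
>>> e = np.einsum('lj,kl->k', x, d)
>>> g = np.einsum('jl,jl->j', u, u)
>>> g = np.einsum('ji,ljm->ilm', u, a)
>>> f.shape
(2, 2)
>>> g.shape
(13, 2, 5)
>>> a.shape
(2, 3, 5)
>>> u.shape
(3, 13)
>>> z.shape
(2, 29)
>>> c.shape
(29, 2)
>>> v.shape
(17, 17)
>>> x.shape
(29, 2)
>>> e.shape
(29,)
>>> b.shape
(17, 23)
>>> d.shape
(29, 29)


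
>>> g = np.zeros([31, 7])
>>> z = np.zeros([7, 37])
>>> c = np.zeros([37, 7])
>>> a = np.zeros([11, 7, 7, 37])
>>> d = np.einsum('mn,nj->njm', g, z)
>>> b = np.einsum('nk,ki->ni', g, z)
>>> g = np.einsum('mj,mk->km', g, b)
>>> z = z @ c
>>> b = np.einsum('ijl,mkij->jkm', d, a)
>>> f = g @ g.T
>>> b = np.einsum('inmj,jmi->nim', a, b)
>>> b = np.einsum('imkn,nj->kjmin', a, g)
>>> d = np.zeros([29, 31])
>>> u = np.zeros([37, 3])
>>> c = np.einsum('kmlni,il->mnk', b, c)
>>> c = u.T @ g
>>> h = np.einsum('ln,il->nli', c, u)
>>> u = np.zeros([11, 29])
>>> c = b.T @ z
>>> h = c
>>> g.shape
(37, 31)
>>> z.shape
(7, 7)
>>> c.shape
(37, 11, 7, 31, 7)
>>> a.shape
(11, 7, 7, 37)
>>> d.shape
(29, 31)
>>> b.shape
(7, 31, 7, 11, 37)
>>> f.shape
(37, 37)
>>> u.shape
(11, 29)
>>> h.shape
(37, 11, 7, 31, 7)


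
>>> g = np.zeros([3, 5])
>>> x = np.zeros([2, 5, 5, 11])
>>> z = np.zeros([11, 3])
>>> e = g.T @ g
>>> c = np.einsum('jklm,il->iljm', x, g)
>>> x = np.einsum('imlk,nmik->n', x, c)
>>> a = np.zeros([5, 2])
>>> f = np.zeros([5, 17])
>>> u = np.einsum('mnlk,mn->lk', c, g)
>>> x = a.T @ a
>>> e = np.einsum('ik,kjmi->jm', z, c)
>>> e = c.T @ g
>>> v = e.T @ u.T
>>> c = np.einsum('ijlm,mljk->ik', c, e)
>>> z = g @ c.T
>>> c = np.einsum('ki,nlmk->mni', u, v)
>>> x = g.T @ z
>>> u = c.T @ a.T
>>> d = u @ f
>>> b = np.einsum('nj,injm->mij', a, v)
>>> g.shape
(3, 5)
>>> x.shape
(5, 3)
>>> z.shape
(3, 3)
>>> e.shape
(11, 2, 5, 5)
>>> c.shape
(2, 5, 11)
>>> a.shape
(5, 2)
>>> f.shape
(5, 17)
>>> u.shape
(11, 5, 5)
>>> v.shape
(5, 5, 2, 2)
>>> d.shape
(11, 5, 17)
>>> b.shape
(2, 5, 2)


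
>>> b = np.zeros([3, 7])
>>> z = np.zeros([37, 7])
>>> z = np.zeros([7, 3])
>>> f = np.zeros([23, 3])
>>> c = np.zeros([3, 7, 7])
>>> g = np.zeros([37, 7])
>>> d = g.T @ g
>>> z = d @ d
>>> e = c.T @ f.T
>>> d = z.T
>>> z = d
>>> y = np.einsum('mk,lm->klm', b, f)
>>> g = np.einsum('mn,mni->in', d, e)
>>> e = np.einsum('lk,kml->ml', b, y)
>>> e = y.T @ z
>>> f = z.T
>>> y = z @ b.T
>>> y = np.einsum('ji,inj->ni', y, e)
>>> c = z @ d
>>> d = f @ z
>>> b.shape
(3, 7)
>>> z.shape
(7, 7)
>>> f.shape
(7, 7)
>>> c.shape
(7, 7)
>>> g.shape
(23, 7)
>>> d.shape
(7, 7)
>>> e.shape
(3, 23, 7)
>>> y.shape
(23, 3)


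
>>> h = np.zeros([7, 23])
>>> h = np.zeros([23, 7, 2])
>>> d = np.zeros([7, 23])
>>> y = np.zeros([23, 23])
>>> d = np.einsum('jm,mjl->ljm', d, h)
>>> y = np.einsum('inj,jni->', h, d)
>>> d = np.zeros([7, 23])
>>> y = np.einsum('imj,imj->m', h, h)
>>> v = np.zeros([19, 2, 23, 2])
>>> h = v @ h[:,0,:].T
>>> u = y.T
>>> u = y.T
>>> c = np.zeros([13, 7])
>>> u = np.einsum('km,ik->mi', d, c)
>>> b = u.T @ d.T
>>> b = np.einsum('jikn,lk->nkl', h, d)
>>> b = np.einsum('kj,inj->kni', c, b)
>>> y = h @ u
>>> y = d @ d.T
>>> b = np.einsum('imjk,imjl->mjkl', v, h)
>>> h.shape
(19, 2, 23, 23)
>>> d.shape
(7, 23)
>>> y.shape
(7, 7)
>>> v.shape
(19, 2, 23, 2)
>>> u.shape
(23, 13)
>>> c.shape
(13, 7)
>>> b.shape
(2, 23, 2, 23)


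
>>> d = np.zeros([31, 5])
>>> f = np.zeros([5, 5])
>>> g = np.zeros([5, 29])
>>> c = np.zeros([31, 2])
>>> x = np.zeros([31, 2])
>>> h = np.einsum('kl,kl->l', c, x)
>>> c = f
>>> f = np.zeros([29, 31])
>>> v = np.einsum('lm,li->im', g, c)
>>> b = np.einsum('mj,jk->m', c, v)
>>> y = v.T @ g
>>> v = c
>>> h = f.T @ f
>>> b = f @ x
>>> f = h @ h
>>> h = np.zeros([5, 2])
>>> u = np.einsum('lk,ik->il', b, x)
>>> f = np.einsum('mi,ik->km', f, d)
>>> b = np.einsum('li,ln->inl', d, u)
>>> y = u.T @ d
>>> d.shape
(31, 5)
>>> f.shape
(5, 31)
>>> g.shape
(5, 29)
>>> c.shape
(5, 5)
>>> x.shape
(31, 2)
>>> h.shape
(5, 2)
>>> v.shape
(5, 5)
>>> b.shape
(5, 29, 31)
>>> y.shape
(29, 5)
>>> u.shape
(31, 29)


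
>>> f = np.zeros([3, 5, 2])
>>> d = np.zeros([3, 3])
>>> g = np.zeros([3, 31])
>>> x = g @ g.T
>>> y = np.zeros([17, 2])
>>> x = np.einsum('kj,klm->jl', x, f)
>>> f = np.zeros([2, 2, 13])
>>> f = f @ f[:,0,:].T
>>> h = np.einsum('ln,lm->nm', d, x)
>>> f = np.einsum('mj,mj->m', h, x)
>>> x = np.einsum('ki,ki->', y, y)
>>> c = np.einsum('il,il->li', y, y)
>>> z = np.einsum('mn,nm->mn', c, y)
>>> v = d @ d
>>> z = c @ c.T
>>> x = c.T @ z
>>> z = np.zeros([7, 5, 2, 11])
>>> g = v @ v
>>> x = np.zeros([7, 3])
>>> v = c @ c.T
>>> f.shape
(3,)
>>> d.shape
(3, 3)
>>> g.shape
(3, 3)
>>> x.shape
(7, 3)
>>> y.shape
(17, 2)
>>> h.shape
(3, 5)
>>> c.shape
(2, 17)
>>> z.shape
(7, 5, 2, 11)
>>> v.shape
(2, 2)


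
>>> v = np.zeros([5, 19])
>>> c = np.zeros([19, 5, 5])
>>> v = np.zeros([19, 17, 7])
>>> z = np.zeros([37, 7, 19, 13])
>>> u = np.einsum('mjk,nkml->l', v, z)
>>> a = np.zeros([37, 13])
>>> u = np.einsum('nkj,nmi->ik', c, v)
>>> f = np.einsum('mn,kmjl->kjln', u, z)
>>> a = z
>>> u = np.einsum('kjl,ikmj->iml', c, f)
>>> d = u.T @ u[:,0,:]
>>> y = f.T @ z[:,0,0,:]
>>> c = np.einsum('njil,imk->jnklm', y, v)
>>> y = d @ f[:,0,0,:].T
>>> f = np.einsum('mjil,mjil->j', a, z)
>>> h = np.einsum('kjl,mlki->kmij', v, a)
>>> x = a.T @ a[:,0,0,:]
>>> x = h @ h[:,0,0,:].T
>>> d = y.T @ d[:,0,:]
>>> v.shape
(19, 17, 7)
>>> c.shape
(13, 5, 7, 13, 17)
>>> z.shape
(37, 7, 19, 13)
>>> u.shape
(37, 13, 5)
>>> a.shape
(37, 7, 19, 13)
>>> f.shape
(7,)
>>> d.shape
(37, 13, 5)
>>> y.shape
(5, 13, 37)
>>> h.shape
(19, 37, 13, 17)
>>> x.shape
(19, 37, 13, 19)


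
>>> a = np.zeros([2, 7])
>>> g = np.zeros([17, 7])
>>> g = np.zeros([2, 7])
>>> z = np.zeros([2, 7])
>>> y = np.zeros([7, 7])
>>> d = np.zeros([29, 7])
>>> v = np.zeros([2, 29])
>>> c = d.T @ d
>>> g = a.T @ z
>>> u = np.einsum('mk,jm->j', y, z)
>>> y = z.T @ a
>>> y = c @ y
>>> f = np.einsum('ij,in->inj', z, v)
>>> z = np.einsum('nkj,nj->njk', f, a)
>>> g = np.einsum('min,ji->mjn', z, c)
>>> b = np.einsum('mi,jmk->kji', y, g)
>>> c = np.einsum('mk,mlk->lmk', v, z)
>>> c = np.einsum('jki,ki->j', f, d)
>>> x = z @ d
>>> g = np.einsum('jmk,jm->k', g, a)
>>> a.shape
(2, 7)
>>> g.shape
(29,)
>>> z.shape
(2, 7, 29)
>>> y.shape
(7, 7)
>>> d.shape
(29, 7)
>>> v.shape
(2, 29)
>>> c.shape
(2,)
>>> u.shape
(2,)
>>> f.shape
(2, 29, 7)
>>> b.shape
(29, 2, 7)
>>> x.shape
(2, 7, 7)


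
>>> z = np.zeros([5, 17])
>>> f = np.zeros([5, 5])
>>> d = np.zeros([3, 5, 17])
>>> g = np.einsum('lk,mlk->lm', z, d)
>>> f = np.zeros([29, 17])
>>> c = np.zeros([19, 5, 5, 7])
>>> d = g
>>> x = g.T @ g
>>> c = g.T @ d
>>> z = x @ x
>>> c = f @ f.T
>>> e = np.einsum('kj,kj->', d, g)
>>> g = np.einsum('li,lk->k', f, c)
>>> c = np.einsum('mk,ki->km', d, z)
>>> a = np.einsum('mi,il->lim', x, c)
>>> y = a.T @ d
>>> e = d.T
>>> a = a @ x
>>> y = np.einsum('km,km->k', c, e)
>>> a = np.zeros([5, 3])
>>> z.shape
(3, 3)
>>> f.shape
(29, 17)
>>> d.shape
(5, 3)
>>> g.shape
(29,)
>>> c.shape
(3, 5)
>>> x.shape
(3, 3)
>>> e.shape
(3, 5)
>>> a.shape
(5, 3)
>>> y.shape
(3,)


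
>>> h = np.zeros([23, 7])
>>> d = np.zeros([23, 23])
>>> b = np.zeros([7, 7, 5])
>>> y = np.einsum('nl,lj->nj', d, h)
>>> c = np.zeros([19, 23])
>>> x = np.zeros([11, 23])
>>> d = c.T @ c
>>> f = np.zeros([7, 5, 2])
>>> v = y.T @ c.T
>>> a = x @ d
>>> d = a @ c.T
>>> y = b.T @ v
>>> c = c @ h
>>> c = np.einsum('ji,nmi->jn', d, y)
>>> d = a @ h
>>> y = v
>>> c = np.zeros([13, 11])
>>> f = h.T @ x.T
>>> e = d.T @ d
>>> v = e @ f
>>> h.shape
(23, 7)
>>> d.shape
(11, 7)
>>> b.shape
(7, 7, 5)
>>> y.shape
(7, 19)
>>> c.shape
(13, 11)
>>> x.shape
(11, 23)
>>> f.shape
(7, 11)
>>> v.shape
(7, 11)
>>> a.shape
(11, 23)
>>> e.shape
(7, 7)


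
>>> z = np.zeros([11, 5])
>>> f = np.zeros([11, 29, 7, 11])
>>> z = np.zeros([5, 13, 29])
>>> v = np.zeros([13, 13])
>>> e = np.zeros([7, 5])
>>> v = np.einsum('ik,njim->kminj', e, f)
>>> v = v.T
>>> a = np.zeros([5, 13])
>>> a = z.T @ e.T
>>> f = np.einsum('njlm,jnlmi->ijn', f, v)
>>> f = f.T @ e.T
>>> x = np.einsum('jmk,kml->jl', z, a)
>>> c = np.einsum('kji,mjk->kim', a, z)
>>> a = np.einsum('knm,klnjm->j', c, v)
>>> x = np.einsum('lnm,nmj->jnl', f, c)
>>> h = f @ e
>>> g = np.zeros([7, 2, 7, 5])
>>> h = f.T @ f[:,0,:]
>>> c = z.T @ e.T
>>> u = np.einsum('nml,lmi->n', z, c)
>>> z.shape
(5, 13, 29)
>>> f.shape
(11, 29, 7)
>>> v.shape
(29, 11, 7, 11, 5)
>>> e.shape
(7, 5)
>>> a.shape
(11,)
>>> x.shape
(5, 29, 11)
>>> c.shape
(29, 13, 7)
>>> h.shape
(7, 29, 7)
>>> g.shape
(7, 2, 7, 5)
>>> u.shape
(5,)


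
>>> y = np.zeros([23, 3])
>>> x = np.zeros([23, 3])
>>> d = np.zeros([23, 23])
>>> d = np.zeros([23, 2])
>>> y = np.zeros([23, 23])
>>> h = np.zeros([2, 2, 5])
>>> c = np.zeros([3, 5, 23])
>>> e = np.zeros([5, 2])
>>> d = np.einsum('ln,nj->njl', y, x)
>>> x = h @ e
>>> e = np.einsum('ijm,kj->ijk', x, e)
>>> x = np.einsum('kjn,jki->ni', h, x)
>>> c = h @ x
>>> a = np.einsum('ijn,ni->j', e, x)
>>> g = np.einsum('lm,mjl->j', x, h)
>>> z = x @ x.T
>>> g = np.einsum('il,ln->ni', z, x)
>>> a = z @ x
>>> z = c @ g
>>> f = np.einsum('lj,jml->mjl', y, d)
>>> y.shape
(23, 23)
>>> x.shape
(5, 2)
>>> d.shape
(23, 3, 23)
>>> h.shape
(2, 2, 5)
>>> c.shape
(2, 2, 2)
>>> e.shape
(2, 2, 5)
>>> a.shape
(5, 2)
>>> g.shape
(2, 5)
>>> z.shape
(2, 2, 5)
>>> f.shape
(3, 23, 23)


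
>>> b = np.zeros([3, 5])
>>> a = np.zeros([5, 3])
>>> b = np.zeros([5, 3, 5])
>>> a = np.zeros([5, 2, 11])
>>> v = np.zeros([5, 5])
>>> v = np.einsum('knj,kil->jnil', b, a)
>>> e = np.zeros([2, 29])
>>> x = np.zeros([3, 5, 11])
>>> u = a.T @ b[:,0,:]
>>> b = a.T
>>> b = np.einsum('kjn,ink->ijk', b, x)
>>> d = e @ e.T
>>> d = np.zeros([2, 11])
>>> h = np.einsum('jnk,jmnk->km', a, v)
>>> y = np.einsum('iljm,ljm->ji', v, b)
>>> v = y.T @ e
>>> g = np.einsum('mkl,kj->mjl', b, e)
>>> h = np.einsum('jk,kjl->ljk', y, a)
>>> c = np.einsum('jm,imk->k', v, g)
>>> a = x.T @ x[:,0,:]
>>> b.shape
(3, 2, 11)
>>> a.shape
(11, 5, 11)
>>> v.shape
(5, 29)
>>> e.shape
(2, 29)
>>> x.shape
(3, 5, 11)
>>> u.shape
(11, 2, 5)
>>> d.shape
(2, 11)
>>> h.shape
(11, 2, 5)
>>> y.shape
(2, 5)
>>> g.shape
(3, 29, 11)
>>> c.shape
(11,)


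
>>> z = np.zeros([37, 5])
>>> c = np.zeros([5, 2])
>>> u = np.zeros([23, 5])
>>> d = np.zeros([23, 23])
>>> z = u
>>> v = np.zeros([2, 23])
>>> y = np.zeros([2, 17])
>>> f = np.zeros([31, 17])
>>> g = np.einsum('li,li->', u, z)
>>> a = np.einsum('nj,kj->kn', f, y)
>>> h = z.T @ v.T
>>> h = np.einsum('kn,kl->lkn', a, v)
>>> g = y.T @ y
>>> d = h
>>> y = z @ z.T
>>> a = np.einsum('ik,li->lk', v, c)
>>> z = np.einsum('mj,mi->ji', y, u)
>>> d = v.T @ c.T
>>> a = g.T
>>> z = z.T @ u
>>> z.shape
(5, 5)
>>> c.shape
(5, 2)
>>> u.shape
(23, 5)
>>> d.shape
(23, 5)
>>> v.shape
(2, 23)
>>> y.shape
(23, 23)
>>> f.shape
(31, 17)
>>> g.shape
(17, 17)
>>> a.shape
(17, 17)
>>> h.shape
(23, 2, 31)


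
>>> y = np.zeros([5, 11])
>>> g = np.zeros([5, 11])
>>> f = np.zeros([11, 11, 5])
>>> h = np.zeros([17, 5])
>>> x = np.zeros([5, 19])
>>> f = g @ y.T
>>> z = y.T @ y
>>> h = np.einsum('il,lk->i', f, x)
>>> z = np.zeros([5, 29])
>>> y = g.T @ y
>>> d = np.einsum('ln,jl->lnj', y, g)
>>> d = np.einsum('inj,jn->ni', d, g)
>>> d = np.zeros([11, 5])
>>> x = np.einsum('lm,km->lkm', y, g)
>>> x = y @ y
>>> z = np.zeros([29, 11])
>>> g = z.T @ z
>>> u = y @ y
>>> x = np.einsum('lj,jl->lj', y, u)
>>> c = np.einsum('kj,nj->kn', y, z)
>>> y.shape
(11, 11)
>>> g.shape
(11, 11)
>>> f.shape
(5, 5)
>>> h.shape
(5,)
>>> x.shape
(11, 11)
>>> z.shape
(29, 11)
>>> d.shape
(11, 5)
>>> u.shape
(11, 11)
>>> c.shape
(11, 29)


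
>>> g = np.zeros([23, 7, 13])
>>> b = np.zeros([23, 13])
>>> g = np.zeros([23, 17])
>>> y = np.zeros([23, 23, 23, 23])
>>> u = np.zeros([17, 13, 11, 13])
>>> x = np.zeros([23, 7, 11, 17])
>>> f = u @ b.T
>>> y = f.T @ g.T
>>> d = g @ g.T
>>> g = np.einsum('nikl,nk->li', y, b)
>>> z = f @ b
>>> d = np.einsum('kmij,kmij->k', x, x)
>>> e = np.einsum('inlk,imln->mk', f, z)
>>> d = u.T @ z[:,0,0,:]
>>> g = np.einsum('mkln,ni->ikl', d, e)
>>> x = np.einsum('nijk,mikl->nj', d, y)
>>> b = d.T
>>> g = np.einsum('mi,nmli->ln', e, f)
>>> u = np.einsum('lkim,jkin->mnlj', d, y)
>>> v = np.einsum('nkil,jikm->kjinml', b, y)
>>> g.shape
(11, 17)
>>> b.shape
(13, 13, 11, 13)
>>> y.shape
(23, 11, 13, 23)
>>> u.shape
(13, 23, 13, 23)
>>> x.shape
(13, 13)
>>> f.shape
(17, 13, 11, 23)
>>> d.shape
(13, 11, 13, 13)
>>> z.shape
(17, 13, 11, 13)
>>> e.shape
(13, 23)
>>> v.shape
(13, 23, 11, 13, 23, 13)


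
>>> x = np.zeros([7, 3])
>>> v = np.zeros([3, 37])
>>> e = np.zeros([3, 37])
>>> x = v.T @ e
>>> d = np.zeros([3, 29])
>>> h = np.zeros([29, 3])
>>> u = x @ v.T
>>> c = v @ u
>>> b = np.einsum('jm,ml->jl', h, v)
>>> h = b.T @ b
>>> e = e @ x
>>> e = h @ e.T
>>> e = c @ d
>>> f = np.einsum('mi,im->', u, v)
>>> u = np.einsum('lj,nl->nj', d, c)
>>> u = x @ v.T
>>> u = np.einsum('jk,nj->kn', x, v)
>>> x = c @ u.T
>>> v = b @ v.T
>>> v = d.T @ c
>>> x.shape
(3, 37)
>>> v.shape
(29, 3)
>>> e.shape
(3, 29)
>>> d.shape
(3, 29)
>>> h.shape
(37, 37)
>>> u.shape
(37, 3)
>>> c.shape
(3, 3)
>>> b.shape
(29, 37)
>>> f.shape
()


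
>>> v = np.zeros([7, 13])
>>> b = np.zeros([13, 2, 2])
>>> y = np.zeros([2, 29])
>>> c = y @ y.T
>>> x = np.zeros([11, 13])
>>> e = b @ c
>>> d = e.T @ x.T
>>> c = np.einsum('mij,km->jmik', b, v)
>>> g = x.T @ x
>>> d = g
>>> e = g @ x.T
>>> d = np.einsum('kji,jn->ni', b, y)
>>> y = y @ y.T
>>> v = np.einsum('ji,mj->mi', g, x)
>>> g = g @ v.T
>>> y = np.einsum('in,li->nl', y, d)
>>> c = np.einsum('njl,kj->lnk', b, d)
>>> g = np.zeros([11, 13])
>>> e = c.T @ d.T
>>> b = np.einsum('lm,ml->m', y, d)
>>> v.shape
(11, 13)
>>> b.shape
(29,)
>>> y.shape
(2, 29)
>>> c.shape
(2, 13, 29)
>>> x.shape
(11, 13)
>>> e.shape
(29, 13, 29)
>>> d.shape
(29, 2)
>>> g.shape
(11, 13)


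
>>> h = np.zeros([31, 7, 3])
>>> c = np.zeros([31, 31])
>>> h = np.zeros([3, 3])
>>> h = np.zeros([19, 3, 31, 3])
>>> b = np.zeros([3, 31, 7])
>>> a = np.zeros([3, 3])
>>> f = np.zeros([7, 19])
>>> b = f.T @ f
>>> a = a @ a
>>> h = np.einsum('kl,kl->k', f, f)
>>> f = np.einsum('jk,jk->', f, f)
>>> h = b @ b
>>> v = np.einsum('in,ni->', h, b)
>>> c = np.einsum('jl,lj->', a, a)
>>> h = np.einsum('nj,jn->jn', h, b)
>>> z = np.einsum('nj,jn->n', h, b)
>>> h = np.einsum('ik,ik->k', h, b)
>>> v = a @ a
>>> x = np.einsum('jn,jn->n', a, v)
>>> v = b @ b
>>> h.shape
(19,)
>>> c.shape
()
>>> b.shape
(19, 19)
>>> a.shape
(3, 3)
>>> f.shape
()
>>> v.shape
(19, 19)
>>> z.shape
(19,)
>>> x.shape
(3,)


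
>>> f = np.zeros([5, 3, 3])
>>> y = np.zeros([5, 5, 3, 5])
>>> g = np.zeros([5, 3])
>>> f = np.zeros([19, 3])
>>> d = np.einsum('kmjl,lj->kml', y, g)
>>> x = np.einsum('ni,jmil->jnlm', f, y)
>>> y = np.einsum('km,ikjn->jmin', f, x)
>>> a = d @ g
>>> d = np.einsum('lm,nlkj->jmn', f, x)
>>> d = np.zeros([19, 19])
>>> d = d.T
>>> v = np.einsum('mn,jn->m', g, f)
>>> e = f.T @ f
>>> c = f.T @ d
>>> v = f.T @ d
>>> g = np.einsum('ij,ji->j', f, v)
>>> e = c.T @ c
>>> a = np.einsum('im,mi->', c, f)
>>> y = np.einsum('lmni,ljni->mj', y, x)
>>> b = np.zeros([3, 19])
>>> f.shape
(19, 3)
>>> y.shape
(3, 19)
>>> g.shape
(3,)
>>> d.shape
(19, 19)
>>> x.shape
(5, 19, 5, 5)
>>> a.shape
()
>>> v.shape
(3, 19)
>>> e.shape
(19, 19)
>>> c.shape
(3, 19)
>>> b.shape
(3, 19)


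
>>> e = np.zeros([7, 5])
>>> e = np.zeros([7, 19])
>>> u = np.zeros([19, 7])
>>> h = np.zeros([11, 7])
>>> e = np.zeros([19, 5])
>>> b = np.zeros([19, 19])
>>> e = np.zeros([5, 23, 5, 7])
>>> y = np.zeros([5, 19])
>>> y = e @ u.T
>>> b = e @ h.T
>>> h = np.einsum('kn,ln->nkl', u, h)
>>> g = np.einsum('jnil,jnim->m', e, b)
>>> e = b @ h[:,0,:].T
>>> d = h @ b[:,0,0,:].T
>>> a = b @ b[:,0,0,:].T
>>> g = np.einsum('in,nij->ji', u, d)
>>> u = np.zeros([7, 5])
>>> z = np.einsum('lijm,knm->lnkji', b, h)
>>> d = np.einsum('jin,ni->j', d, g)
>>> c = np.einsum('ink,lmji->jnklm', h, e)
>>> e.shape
(5, 23, 5, 7)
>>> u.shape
(7, 5)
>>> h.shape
(7, 19, 11)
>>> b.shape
(5, 23, 5, 11)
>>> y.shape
(5, 23, 5, 19)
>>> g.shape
(5, 19)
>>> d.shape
(7,)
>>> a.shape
(5, 23, 5, 5)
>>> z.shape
(5, 19, 7, 5, 23)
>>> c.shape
(5, 19, 11, 5, 23)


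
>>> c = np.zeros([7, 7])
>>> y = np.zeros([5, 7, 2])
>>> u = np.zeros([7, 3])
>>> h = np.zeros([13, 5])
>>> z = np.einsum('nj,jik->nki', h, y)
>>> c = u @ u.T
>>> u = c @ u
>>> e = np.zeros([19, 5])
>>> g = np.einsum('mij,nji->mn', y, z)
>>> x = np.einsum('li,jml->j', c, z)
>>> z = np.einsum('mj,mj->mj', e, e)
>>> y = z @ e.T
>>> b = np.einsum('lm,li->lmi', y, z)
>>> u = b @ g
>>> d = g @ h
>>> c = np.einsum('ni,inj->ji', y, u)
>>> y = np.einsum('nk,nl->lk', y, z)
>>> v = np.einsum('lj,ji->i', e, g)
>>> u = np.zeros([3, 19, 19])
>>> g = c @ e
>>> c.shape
(13, 19)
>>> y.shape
(5, 19)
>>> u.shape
(3, 19, 19)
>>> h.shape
(13, 5)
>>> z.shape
(19, 5)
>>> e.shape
(19, 5)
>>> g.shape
(13, 5)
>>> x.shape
(13,)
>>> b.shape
(19, 19, 5)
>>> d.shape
(5, 5)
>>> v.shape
(13,)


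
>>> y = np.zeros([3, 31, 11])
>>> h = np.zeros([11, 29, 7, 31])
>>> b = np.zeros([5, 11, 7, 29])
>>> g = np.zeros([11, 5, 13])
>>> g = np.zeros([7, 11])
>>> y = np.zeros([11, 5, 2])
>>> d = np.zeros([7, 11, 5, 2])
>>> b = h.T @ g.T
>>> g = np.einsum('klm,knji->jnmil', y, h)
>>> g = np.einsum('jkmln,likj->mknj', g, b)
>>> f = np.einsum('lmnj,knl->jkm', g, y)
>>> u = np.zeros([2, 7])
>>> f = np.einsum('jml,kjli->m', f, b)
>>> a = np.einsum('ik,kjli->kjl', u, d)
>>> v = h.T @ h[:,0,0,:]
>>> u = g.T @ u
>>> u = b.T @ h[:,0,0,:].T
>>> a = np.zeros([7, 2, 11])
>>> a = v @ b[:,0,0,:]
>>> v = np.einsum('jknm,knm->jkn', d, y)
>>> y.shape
(11, 5, 2)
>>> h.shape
(11, 29, 7, 31)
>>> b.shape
(31, 7, 29, 7)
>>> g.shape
(2, 29, 5, 7)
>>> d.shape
(7, 11, 5, 2)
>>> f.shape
(11,)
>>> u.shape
(7, 29, 7, 11)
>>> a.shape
(31, 7, 29, 7)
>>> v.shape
(7, 11, 5)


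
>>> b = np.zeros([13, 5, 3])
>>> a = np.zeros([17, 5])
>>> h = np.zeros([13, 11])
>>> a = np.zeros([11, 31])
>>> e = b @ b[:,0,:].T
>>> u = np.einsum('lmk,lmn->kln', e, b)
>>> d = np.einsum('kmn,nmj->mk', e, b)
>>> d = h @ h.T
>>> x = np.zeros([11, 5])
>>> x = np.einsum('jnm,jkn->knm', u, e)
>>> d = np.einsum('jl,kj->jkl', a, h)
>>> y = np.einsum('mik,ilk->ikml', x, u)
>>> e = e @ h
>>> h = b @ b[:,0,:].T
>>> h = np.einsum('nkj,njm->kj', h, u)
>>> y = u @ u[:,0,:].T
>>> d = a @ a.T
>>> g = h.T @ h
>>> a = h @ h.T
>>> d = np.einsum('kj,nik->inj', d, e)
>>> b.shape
(13, 5, 3)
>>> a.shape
(5, 5)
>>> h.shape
(5, 13)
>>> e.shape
(13, 5, 11)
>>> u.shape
(13, 13, 3)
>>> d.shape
(5, 13, 11)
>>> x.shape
(5, 13, 3)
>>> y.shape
(13, 13, 13)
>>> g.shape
(13, 13)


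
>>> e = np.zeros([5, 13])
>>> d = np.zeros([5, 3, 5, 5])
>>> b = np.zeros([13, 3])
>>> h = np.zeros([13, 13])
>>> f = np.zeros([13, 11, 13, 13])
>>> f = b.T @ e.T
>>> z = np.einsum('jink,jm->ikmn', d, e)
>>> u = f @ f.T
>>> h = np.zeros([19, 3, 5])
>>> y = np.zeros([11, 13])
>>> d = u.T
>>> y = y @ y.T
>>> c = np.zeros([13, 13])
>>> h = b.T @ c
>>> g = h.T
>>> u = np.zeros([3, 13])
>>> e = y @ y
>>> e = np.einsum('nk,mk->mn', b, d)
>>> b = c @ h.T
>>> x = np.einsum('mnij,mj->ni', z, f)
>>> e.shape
(3, 13)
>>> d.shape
(3, 3)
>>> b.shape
(13, 3)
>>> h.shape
(3, 13)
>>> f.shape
(3, 5)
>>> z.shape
(3, 5, 13, 5)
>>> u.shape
(3, 13)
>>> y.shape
(11, 11)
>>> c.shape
(13, 13)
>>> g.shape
(13, 3)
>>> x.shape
(5, 13)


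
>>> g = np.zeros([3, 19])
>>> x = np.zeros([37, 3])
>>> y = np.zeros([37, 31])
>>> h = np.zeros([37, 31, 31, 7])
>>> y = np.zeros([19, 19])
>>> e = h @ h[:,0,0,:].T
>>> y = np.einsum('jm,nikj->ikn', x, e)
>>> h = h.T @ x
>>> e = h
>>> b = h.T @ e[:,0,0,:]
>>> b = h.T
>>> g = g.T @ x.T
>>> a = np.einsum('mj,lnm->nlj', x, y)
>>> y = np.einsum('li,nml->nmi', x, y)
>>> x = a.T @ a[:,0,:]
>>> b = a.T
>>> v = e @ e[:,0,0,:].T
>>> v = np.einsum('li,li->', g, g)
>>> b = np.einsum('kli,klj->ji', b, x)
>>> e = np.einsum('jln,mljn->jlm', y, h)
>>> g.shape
(19, 37)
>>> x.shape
(3, 31, 3)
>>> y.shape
(31, 31, 3)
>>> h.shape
(7, 31, 31, 3)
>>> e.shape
(31, 31, 7)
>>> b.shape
(3, 31)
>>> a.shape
(31, 31, 3)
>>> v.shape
()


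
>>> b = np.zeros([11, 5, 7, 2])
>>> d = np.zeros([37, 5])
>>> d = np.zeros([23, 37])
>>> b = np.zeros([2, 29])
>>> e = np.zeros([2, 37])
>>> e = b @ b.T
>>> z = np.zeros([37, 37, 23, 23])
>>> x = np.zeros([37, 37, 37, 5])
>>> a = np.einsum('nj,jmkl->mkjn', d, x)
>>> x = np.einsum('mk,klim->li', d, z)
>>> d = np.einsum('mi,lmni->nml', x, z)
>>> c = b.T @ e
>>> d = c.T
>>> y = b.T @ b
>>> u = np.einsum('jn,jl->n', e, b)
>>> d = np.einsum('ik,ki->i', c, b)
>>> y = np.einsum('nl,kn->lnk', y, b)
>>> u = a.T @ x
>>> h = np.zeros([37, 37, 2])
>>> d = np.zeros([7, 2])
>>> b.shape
(2, 29)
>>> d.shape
(7, 2)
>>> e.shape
(2, 2)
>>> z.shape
(37, 37, 23, 23)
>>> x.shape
(37, 23)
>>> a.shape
(37, 37, 37, 23)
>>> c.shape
(29, 2)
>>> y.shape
(29, 29, 2)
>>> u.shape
(23, 37, 37, 23)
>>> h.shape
(37, 37, 2)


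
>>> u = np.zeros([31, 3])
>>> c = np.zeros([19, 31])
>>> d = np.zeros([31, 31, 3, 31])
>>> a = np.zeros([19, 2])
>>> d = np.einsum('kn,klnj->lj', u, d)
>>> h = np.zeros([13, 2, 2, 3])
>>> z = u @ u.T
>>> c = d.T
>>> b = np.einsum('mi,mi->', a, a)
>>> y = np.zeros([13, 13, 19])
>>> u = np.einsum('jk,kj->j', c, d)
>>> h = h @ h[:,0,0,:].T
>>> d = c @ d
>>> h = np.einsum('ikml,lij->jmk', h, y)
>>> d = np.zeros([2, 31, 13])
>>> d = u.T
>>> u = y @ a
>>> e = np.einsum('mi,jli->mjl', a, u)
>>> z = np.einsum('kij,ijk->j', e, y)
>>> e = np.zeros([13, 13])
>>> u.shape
(13, 13, 2)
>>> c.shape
(31, 31)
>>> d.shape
(31,)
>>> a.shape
(19, 2)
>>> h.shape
(19, 2, 2)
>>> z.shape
(13,)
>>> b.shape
()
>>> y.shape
(13, 13, 19)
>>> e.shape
(13, 13)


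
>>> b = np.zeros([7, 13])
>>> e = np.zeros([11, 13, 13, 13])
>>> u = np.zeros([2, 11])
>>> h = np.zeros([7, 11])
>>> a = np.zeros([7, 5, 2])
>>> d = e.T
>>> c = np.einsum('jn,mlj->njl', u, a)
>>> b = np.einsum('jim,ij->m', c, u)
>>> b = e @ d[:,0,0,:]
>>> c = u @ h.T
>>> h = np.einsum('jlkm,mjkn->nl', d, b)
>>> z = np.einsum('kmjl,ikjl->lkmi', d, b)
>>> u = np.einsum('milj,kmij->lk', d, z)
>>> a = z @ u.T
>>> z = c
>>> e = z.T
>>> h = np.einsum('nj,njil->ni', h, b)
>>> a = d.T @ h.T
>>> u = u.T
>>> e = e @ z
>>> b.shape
(11, 13, 13, 11)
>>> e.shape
(7, 7)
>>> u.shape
(11, 13)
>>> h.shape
(11, 13)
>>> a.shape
(11, 13, 13, 11)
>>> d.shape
(13, 13, 13, 11)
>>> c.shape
(2, 7)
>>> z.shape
(2, 7)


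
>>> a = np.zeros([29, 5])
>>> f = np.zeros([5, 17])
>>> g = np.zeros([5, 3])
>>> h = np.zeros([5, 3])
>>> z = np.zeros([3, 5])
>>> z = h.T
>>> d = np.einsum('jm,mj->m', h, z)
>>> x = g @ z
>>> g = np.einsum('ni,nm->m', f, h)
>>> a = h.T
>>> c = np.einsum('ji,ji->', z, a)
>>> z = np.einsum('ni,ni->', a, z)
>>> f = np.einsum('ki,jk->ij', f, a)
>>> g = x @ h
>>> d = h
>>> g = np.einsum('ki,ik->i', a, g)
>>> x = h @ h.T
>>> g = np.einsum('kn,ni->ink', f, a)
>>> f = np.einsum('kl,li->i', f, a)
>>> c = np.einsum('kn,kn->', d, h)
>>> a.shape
(3, 5)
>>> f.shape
(5,)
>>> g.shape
(5, 3, 17)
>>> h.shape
(5, 3)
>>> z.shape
()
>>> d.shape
(5, 3)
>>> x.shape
(5, 5)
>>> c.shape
()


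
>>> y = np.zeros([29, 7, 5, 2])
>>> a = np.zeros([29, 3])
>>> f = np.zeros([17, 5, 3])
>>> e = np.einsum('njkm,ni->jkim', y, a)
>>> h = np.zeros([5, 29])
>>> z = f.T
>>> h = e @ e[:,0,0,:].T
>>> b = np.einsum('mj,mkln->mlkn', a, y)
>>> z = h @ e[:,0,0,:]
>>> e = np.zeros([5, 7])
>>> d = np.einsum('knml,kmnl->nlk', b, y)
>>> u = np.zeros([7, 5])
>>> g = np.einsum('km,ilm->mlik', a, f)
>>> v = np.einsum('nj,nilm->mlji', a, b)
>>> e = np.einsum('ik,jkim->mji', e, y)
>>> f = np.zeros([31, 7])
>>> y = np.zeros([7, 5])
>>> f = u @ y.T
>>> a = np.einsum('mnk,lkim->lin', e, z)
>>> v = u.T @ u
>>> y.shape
(7, 5)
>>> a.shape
(7, 3, 29)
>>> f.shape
(7, 7)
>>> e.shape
(2, 29, 5)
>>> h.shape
(7, 5, 3, 7)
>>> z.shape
(7, 5, 3, 2)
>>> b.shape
(29, 5, 7, 2)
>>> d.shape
(5, 2, 29)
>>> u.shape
(7, 5)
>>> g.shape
(3, 5, 17, 29)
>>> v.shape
(5, 5)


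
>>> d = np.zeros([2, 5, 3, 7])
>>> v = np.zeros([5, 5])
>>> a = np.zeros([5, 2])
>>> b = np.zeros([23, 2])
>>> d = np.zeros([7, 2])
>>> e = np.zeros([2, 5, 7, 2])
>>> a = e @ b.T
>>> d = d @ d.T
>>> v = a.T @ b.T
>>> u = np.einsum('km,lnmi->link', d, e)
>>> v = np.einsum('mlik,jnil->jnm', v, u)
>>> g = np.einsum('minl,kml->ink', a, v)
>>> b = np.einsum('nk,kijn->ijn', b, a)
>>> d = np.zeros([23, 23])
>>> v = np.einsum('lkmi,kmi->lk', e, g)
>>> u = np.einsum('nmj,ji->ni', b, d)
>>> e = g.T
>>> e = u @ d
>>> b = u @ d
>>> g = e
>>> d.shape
(23, 23)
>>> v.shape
(2, 5)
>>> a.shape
(2, 5, 7, 23)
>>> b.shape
(5, 23)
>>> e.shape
(5, 23)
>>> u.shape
(5, 23)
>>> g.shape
(5, 23)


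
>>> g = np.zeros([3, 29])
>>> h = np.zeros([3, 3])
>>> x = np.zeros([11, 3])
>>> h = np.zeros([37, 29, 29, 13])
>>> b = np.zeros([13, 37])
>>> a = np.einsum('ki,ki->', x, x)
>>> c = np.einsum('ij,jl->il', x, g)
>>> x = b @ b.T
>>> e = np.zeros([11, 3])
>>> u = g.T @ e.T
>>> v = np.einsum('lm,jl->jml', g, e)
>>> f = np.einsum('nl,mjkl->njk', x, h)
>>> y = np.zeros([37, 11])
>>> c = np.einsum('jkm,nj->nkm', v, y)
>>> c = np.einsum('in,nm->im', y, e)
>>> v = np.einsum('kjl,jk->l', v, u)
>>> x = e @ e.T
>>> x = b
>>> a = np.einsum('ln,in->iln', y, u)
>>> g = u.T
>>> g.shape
(11, 29)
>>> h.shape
(37, 29, 29, 13)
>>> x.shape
(13, 37)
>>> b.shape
(13, 37)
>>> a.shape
(29, 37, 11)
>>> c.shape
(37, 3)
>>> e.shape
(11, 3)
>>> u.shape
(29, 11)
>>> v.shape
(3,)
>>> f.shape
(13, 29, 29)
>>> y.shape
(37, 11)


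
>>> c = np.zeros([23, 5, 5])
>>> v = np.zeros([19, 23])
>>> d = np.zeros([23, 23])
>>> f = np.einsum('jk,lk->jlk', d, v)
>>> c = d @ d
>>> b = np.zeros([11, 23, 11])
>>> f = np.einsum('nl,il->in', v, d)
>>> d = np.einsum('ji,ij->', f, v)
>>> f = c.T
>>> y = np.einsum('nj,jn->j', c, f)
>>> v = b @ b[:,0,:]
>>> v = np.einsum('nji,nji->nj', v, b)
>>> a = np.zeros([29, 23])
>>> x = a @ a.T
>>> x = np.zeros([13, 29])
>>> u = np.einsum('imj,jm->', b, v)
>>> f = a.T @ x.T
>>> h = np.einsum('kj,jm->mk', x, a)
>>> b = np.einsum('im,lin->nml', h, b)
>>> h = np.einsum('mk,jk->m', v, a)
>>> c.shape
(23, 23)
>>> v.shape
(11, 23)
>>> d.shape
()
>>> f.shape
(23, 13)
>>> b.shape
(11, 13, 11)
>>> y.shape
(23,)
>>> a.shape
(29, 23)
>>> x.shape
(13, 29)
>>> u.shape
()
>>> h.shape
(11,)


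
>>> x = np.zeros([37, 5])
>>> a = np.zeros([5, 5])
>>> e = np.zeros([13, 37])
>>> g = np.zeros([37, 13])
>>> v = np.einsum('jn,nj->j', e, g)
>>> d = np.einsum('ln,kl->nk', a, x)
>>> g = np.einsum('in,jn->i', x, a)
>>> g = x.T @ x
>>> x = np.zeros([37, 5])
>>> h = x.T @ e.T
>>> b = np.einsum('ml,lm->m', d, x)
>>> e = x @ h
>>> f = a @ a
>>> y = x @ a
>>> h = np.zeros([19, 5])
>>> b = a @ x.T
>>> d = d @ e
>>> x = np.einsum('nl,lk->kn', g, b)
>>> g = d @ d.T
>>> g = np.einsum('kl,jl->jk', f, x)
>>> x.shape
(37, 5)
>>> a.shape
(5, 5)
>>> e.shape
(37, 13)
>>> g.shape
(37, 5)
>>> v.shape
(13,)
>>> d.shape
(5, 13)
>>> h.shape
(19, 5)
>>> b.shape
(5, 37)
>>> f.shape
(5, 5)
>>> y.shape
(37, 5)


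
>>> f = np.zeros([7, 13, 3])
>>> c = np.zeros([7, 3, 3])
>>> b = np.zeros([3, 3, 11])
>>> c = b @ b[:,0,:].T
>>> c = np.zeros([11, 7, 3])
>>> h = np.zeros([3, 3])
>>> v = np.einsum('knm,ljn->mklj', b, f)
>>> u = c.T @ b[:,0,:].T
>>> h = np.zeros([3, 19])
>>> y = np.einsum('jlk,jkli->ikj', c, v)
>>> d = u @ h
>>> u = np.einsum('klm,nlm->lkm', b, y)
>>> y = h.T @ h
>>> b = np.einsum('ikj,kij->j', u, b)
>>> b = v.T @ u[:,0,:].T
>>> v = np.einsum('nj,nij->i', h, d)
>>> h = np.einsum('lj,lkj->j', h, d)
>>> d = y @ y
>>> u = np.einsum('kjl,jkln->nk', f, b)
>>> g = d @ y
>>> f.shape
(7, 13, 3)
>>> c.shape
(11, 7, 3)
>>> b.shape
(13, 7, 3, 3)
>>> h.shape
(19,)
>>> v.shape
(7,)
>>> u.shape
(3, 7)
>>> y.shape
(19, 19)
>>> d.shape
(19, 19)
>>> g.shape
(19, 19)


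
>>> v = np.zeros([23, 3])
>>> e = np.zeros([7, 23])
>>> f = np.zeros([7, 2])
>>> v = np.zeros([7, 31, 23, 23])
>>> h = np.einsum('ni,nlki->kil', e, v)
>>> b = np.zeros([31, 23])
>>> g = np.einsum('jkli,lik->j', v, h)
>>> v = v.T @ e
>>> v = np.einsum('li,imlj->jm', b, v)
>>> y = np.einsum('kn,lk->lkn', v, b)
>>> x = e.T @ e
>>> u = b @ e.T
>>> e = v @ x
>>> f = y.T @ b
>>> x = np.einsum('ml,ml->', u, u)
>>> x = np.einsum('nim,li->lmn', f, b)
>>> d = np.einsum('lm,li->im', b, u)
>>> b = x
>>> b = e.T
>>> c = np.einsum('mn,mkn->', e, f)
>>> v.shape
(23, 23)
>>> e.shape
(23, 23)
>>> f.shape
(23, 23, 23)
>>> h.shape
(23, 23, 31)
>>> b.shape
(23, 23)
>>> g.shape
(7,)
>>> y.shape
(31, 23, 23)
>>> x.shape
(31, 23, 23)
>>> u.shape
(31, 7)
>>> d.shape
(7, 23)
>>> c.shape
()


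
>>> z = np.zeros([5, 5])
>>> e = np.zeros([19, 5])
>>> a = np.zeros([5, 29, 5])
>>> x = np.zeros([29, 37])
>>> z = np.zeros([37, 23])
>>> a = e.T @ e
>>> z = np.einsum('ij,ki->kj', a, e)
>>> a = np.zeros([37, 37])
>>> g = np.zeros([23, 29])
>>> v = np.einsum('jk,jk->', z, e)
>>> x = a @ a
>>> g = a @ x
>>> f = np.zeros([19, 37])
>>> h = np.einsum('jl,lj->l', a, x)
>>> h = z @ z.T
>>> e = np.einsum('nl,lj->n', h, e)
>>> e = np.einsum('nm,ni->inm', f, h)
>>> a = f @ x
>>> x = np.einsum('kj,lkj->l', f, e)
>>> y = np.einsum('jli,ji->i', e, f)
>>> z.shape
(19, 5)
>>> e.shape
(19, 19, 37)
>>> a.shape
(19, 37)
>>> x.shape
(19,)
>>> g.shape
(37, 37)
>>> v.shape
()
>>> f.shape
(19, 37)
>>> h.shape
(19, 19)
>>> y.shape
(37,)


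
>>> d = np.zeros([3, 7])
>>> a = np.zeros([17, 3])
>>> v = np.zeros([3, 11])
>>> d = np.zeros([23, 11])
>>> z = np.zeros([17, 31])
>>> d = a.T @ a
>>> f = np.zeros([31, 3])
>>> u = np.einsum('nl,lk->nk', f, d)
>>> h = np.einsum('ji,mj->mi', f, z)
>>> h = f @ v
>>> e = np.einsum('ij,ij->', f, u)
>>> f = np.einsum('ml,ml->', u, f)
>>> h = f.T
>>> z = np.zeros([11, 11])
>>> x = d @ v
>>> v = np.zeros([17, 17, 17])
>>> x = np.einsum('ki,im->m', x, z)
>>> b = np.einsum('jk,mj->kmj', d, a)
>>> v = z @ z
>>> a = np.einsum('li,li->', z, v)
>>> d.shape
(3, 3)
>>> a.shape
()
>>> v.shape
(11, 11)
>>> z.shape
(11, 11)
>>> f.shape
()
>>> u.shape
(31, 3)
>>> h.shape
()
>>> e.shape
()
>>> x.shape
(11,)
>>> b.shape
(3, 17, 3)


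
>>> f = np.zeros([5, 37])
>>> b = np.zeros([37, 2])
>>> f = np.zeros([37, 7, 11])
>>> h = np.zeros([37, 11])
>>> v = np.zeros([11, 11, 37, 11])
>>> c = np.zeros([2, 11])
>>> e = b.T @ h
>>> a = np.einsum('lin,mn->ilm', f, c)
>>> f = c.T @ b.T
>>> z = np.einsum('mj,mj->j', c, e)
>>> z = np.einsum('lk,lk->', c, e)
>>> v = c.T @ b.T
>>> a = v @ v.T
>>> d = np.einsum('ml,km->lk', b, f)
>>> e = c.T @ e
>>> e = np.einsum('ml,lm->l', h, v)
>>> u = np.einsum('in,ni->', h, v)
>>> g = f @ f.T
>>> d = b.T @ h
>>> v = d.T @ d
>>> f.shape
(11, 37)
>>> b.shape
(37, 2)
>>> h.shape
(37, 11)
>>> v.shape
(11, 11)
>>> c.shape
(2, 11)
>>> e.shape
(11,)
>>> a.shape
(11, 11)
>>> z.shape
()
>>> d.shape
(2, 11)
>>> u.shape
()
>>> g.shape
(11, 11)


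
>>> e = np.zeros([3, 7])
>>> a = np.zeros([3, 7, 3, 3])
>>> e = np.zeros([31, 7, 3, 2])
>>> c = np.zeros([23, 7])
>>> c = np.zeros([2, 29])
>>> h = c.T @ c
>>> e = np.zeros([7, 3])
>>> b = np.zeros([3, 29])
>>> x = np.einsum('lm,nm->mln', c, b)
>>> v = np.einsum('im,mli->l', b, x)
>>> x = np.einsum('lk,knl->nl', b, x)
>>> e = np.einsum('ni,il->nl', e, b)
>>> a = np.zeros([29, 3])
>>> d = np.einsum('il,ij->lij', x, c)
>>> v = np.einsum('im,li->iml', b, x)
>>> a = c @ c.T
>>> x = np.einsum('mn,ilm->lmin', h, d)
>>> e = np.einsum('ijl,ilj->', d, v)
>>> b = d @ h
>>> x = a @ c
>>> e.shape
()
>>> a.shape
(2, 2)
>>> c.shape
(2, 29)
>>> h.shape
(29, 29)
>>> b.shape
(3, 2, 29)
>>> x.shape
(2, 29)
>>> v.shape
(3, 29, 2)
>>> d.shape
(3, 2, 29)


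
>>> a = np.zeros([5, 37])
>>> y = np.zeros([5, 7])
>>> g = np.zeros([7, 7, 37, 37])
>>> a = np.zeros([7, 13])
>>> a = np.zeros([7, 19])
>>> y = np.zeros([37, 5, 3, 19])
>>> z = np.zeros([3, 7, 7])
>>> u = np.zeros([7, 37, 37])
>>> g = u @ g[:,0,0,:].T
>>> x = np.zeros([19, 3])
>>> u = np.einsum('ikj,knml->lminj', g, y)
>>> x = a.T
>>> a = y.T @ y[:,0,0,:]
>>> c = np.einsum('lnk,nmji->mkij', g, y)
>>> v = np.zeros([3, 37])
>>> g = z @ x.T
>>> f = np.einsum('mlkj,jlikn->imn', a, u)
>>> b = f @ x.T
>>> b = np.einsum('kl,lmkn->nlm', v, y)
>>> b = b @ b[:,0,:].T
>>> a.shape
(19, 3, 5, 19)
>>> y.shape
(37, 5, 3, 19)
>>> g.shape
(3, 7, 19)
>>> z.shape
(3, 7, 7)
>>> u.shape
(19, 3, 7, 5, 7)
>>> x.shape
(19, 7)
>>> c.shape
(5, 7, 19, 3)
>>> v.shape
(3, 37)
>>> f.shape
(7, 19, 7)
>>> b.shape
(19, 37, 19)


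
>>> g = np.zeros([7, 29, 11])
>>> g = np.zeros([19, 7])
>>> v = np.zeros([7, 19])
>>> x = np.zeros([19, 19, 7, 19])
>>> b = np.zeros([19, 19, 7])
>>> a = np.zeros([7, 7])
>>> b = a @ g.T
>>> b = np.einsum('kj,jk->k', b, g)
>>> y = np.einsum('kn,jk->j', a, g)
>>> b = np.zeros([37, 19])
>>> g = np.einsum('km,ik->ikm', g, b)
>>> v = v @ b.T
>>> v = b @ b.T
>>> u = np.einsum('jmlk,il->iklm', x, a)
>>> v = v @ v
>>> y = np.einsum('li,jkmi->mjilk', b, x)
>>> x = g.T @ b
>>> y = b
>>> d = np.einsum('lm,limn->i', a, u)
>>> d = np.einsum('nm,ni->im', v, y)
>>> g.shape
(37, 19, 7)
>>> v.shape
(37, 37)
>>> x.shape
(7, 19, 19)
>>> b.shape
(37, 19)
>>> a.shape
(7, 7)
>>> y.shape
(37, 19)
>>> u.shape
(7, 19, 7, 19)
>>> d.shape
(19, 37)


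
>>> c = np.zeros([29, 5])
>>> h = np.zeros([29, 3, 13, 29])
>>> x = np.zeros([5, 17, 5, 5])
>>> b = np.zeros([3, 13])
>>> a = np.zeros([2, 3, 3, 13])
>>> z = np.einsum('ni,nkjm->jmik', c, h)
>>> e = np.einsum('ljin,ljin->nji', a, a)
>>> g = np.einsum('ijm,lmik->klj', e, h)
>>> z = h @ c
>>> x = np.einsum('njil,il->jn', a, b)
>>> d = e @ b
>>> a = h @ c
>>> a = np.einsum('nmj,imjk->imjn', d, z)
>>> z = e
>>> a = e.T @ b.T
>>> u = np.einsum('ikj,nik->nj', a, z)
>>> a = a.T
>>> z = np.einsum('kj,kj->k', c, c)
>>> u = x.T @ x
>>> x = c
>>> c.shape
(29, 5)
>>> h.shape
(29, 3, 13, 29)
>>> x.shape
(29, 5)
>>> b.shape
(3, 13)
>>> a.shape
(3, 3, 3)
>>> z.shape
(29,)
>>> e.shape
(13, 3, 3)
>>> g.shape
(29, 29, 3)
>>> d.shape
(13, 3, 13)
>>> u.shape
(2, 2)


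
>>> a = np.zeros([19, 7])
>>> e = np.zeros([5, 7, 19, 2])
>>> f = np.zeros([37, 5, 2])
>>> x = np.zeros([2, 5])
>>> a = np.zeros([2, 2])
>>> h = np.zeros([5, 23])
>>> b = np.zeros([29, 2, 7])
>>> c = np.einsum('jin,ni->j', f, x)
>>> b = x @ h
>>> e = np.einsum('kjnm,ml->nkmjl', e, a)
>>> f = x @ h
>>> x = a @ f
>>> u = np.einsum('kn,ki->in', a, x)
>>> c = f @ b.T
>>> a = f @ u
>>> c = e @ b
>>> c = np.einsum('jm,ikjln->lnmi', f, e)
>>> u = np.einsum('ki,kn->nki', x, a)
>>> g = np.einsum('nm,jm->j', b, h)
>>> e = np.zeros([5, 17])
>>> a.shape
(2, 2)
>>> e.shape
(5, 17)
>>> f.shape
(2, 23)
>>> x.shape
(2, 23)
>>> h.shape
(5, 23)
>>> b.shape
(2, 23)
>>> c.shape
(7, 2, 23, 19)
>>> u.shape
(2, 2, 23)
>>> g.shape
(5,)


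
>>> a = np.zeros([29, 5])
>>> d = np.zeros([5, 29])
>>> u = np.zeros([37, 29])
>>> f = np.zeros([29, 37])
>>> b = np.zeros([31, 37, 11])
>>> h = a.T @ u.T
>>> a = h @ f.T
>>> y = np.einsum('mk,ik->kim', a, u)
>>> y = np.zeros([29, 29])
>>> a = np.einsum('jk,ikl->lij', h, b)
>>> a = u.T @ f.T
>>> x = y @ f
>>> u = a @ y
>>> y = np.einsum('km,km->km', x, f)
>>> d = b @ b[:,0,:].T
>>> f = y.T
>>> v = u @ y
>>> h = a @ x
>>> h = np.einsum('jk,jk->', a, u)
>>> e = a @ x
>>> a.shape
(29, 29)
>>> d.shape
(31, 37, 31)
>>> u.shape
(29, 29)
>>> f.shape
(37, 29)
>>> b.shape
(31, 37, 11)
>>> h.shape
()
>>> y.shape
(29, 37)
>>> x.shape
(29, 37)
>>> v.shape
(29, 37)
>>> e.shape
(29, 37)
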